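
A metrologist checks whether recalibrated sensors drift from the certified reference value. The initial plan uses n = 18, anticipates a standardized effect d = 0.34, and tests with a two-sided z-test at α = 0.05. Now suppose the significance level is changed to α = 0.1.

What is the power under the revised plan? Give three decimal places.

δ = d·√n = 0.34 × √18 = 1.4425 (unchanged). New critical value: z_{0.05} = 1.645.
Revised power = Φ(δ − 1.645) + Φ(−δ − 1.645) = Φ(-0.202) + Φ(-3.087) = 0.4198 + 0.0010 = 0.4208.

Power ≈ 0.421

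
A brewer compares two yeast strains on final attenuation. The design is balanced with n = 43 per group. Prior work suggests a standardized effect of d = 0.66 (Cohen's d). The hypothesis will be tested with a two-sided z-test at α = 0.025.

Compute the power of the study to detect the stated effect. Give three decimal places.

Noncentrality parameter: δ = d·√(n/2) = 0.66 × √(43/2) = 3.0603
Critical value for a two-sided test at α = 0.025: z_{α/2} = 2.241.
Power = Φ(δ − 2.241) + Φ(−δ − 2.241) = Φ(0.819) + Φ(-5.302) = 0.7936 + 0.0000 = 0.7936.

Power ≈ 0.794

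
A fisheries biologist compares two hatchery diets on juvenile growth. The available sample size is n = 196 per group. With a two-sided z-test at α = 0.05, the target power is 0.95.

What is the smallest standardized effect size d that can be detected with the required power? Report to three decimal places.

Required noncentrality: δ = z_{0.025} + z_{0.05} = 1.960 + 1.645 = 3.605.
(The second rejection-region term Φ(−δ − z_{α/2}) is negligible and dropped.)
δ = d·√(n/2) ⇒ d = δ/√(n/2) = 3.605/√(196/2) = 0.3641.

d ≈ 0.364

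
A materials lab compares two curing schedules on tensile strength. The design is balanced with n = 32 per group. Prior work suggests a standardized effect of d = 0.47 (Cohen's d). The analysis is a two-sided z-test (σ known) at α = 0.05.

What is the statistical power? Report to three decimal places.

Noncentrality parameter: δ = d·√(n/2) = 0.47 × √(32/2) = 1.8800
Two-sided α = 0.05 → critical value z_{0.025} = 1.960.
Power = Φ(δ − 1.960) + Φ(−δ − 1.960) = Φ(-0.080) + Φ(-3.840) = 0.4681 + 0.0001 = 0.4682.

Power ≈ 0.468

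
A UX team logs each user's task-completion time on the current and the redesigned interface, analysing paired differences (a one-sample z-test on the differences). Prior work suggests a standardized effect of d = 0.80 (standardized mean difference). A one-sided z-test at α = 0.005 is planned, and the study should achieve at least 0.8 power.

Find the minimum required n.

n = 19

Set Φ(δ − 2.576) = 0.8; then δ − 2.576 = Φ⁻¹(0.8) = 0.842, giving δ = 3.417.
δ = d·√n ⇒ n = (δ/d)² = (3.417 / 0.80)² = 18.25.
Round up to the next whole unit.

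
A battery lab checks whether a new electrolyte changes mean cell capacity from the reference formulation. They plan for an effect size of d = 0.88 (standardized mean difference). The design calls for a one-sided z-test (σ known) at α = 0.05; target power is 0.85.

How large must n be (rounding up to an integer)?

n = 10

Set Φ(δ − 1.645) = 0.85; then δ − 1.645 = Φ⁻¹(0.85) = 1.036, giving δ = 2.681.
δ = d·√n ⇒ n = (δ/d)² = (2.681 / 0.88)² = 9.28.
Round up to the next whole unit.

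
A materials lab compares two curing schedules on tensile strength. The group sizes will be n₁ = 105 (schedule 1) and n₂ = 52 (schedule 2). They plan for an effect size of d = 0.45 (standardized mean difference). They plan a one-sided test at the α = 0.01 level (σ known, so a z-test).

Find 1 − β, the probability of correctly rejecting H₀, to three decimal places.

Power ≈ 0.628

Noncentrality parameter: δ = d / √(1/n₁ + 1/n₂) = 0.45 / √(1/105 + 1/52) = 2.6537
Critical value for a one-sided test at α = 0.01: z_α = 2.326.
Power = P(Z > 2.326 − δ) = Φ(0.327) = 0.6283.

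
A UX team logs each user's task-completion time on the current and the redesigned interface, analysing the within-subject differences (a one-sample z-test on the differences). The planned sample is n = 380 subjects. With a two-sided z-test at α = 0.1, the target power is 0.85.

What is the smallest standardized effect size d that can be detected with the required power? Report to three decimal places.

Need Φ(δ − 1.645) = 0.85, so δ = 1.645 + 1.036 = 2.681.
(Lower-tail contribution to power is negligible for δ > 0.)
δ = d·√n ⇒ d = δ/√n = 2.681/√380 = 0.1375.

d ≈ 0.138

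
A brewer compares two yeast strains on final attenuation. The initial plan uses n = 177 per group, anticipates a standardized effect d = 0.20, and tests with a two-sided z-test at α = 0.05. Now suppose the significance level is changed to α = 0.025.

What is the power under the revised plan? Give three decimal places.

Power ≈ 0.359

δ = d·√(n/2) = 0.20 × √(177/2) = 1.8815 (unchanged). New critical value: z_{0.0125} = 2.241.
Revised power = Φ(δ − 2.241) + Φ(−δ − 2.241) = Φ(-0.360) + Φ(-4.123) = 0.3595 + 0.0000 = 0.3595.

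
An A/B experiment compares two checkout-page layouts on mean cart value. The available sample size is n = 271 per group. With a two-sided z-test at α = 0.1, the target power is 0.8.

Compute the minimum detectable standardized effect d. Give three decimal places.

d ≈ 0.214

Need Φ(δ − 1.645) = 0.8, so δ = 1.645 + 0.842 = 2.486.
(The second rejection-region term Φ(−δ − z_{α/2}) is negligible and dropped.)
δ = d·√(n/2) ⇒ d = δ/√(n/2) = 2.486/√(271/2) = 0.2136.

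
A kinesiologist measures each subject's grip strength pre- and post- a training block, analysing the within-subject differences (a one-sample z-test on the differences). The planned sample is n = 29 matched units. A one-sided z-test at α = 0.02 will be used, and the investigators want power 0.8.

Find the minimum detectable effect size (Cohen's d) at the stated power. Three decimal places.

Required noncentrality: δ = z_{0.02} + z_{0.20} = 2.054 + 0.842 = 2.895.
δ = d·√n ⇒ d = δ/√n = 2.895/√29 = 0.5377.

d ≈ 0.538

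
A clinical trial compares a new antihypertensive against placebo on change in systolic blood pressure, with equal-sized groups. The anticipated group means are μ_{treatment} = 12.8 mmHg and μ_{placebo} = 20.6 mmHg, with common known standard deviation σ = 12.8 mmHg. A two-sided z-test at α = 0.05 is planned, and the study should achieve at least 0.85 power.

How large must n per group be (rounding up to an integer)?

n = 49 per group

Standardized effect: d = |μ_{treatment} − μ_{placebo}| / σ = |12.8 − 20.6| / 12.8 = 0.6094
For power 0.85 need Φ(δ − z_{0.025}) = 0.85, so δ = z_{0.025} + z_{0.15} = 1.960 + 1.036 = 2.996.
(For δ > 0 the lower-tail rejection region contributes negligibly to power, so the one-term inversion is standard.)
δ = d·√(n/2) ⇒ n = 2(δ/d)² = 2 × (2.996 / 0.6094)² = 48.36.
Rounding up, n = 49 per group.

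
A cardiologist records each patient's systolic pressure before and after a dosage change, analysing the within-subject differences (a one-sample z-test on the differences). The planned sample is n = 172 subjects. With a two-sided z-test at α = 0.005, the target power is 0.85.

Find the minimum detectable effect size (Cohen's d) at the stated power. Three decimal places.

Need Φ(δ − 2.807) = 0.85, so δ = 2.807 + 1.036 = 3.843.
(The second rejection-region term Φ(−δ − z_{α/2}) is negligible and dropped.)
δ = d·√n ⇒ d = δ/√n = 3.843/√172 = 0.2931.

d ≈ 0.293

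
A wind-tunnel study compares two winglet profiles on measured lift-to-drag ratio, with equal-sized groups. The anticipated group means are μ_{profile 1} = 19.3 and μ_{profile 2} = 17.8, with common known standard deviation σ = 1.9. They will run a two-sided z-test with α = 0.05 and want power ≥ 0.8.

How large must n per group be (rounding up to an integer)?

Standardized effect: d = |μ_{profile 1} − μ_{profile 2}| / σ = |19.3 − 17.8| / 1.9 = 0.7895
For power 0.8 need Φ(δ − z_{0.025}) = 0.8, so δ = z_{0.025} + z_{0.20} = 1.960 + 0.842 = 2.802.
(For δ > 0 the lower-tail rejection region contributes negligibly to power, so the one-term inversion is standard.)
δ = d·√(n/2) ⇒ n = 2(δ/d)² = 2 × (2.802 / 0.7895)² = 25.19.
Rounding up, n = 26 per group.

n = 26 per group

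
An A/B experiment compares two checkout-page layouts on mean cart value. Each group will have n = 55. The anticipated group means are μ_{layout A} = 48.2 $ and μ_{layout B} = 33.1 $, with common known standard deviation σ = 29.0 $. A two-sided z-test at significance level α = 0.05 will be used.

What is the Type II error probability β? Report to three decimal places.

Standardized effect: d = |μ_{layout A} − μ_{layout B}| / σ = |48.2 − 33.1| / 29.0 = 0.5207
Noncentrality parameter: δ = d·√(n/2) = 0.5207 × √(55/2) = 2.7305
Critical value for a two-sided test at α = 0.05: z_{α/2} = 1.960.
Power = Φ(δ − 1.960) + Φ(−δ − 1.960) = Φ(0.771) + Φ(-4.690) = 0.7795 + 0.0000 = 0.7795.
Type II error: β = 1 − power = 1 − 0.7795 = 0.2205.

β ≈ 0.220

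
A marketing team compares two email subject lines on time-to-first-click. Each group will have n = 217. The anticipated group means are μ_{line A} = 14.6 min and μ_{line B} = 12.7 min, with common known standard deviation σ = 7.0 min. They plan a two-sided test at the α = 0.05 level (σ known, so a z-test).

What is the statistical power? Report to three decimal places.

Standardized effect: d = |μ_{line A} − μ_{line B}| / σ = |14.6 − 12.7| / 7.0 = 0.2714
Noncentrality parameter: δ = d·√(n/2) = 0.2714 × √(217/2) = 2.8273
Two-sided α = 0.05 → critical value z_{0.025} = 1.960.
Power = Φ(δ − 1.960) + Φ(−δ − 1.960) = Φ(0.867) + Φ(-4.787) = 0.8071 + 0.0000 = 0.8071.

Power ≈ 0.807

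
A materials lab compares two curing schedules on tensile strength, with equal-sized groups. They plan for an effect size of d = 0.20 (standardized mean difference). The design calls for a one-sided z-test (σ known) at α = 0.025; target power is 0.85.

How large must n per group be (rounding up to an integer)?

Set Φ(δ − 1.960) = 0.85; then δ − 1.960 = Φ⁻¹(0.85) = 1.036, giving δ = 2.996.
δ = d·√(n/2) ⇒ n = 2(δ/d)² = 2 × (2.996 / 0.20)² = 448.92.
Round up to the next whole unit.

n = 449 per group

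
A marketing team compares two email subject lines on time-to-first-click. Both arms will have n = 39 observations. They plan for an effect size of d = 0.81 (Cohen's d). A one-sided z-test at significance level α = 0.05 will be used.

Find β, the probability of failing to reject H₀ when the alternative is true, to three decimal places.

Noncentrality parameter: λ = d·√(n/2) = 0.81 × √(39/2) = 3.5769
One-sided α = 0.05 → critical value z_{0.05} = 1.645.
Power = Φ(λ − 1.645) = Φ(1.932) = 0.9733.
Type II error: β = 1 − power = 1 − 0.9733 = 0.0267.

β ≈ 0.027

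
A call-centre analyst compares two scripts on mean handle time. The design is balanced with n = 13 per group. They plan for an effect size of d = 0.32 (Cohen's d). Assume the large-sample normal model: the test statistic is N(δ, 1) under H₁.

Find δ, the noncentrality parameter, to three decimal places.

δ ≈ 0.816

The noncentrality parameter scales effect size by the design's sample-size factor: δ = d·√(n/2) = 0.32 × √(13/2) = 0.8158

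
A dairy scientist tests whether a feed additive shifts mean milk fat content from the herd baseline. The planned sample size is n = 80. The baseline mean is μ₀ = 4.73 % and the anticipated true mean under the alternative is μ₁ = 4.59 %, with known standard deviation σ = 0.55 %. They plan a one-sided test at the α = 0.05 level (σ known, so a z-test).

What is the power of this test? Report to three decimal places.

Power ≈ 0.736

Standardized effect: d = |μ₁ − μ₀| / σ = |4.59 − 4.73| / 0.55 = 0.2545
Noncentrality parameter: λ = d·√n = 0.2545 × √80 = 2.2767
Critical value for a one-sided test at α = 0.05: z_α = 1.645.
Power = P(Z > 1.645 − λ) = Φ(0.632) = 0.7363.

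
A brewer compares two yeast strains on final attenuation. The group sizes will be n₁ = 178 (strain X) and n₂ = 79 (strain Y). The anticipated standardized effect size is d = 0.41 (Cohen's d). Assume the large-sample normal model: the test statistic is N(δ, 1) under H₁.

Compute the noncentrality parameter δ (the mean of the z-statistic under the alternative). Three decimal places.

δ = d / √(1/n₁ + 1/n₂) = 0.41 / √(1/178 + 1/79) = 3.0328

δ ≈ 3.033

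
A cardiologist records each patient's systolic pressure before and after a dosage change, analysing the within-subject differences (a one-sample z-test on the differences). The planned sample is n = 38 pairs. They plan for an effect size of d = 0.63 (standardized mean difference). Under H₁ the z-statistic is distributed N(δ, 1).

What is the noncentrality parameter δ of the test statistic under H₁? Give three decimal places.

δ = d·√n = 0.63 × √38 = 3.8836

δ ≈ 3.884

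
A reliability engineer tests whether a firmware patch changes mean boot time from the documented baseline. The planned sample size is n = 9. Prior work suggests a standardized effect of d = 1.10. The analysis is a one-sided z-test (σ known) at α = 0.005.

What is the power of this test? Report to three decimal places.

Noncentrality parameter: δ = d·√n = 1.10 × √9 = 3.3000
Critical value for a one-sided test at α = 0.005: z_α = 2.576.
Power = P(Z > 2.576 − δ) = Φ(0.724) = 0.7655.

Power ≈ 0.766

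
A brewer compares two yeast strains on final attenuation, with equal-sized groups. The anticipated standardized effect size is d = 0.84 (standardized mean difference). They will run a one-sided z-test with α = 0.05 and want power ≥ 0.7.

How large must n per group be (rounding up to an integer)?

n = 14 per group

Set Φ(δ − 1.645) = 0.7; then δ − 1.645 = Φ⁻¹(0.7) = 0.524, giving δ = 2.169.
δ = d·√(n/2) ⇒ n = 2(δ/d)² = 2 × (2.169 / 0.84)² = 13.34.
Round up to the next whole unit.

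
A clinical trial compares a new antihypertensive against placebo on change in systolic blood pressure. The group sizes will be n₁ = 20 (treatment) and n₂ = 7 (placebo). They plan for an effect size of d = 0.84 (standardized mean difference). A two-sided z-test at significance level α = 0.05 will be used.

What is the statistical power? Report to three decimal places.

Power ≈ 0.481

Noncentrality parameter: δ = d / √(1/n₁ + 1/n₂) = 0.84 / √(1/20 + 1/7) = 1.9128
Two-sided α = 0.05 → critical value z_{0.025} = 1.960.
Power = Φ(δ − 1.960) + Φ(−δ − 1.960) = Φ(-0.047) + Φ(-3.873) = 0.4812 + 0.0001 = 0.4812.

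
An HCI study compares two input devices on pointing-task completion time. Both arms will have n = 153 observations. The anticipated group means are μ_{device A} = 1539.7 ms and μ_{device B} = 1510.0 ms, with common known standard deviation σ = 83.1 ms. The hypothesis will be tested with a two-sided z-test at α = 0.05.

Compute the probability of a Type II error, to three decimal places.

Standardized effect: d = |μ_{device A} − μ_{device B}| / σ = |1539.7 − 1510.0| / 83.1 = 0.3574
Noncentrality parameter: δ = d·√(n/2) = 0.3574 × √(153/2) = 3.1260
Two-sided α = 0.05 → critical value z_{0.025} = 1.960.
Power = Φ(δ − 1.960) + Φ(−δ − 1.960) = Φ(1.166) + Φ(-5.086) = 0.8782 + 0.0000 = 0.8782.
Type II error: β = 1 − power = 1 − 0.8782 = 0.1218.

β ≈ 0.122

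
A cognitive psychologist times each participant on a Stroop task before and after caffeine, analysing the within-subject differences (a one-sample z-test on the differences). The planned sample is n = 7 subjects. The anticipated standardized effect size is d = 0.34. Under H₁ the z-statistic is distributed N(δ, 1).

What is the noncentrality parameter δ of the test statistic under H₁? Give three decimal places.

The noncentrality parameter scales effect size by the design's sample-size factor: δ = d·√n = 0.34 × √7 = 0.8996

δ ≈ 0.900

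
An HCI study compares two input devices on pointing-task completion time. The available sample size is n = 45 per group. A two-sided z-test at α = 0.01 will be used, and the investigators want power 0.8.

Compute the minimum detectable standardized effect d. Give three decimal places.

Required noncentrality: δ = z_{0.005} + z_{0.20} = 2.576 + 0.842 = 3.417.
(Lower-tail contribution to power is negligible for δ > 0.)
δ = d·√(n/2) ⇒ d = δ/√(n/2) = 3.417/√(45/2) = 0.7205.

d ≈ 0.720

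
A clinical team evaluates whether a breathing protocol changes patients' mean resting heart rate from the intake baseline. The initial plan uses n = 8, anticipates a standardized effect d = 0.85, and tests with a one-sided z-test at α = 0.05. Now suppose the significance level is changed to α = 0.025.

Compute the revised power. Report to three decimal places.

δ = d·√n = 0.85 × √8 = 2.4042 (unchanged). New critical value: z_{0.025} = 1.960.
Revised power = P(Z > 1.960 − δ) = Φ(0.444) = 0.6716.

Power ≈ 0.672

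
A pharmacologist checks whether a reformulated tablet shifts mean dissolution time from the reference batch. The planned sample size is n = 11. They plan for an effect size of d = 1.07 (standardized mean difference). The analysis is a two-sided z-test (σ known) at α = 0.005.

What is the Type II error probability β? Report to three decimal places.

Noncentrality parameter: δ = d·√n = 1.07 × √11 = 3.5488
Two-sided α = 0.005 → critical value z_{0.0025} = 2.807.
Power = Φ(δ − 2.807) + Φ(−δ − 2.807) = Φ(0.742) + Φ(-6.356) = 0.7709 + 0.0000 = 0.7709.
Type II error: β = 1 − power = 1 − 0.7709 = 0.2291.

β ≈ 0.229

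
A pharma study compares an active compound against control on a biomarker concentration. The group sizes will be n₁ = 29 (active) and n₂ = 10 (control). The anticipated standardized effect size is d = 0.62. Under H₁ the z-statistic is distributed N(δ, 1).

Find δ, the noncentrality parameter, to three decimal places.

The noncentrality parameter scales effect size by the design's sample-size factor: δ = d / √(1/n₁ + 1/n₂) = 0.62 / √(1/29 + 1/10) = 1.6907

δ ≈ 1.691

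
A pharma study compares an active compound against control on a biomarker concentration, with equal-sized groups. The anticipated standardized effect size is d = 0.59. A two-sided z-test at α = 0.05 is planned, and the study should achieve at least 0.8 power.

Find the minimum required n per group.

n = 46 per group

For power 0.8 need Φ(δ − z_{0.025}) = 0.8, so δ = z_{0.025} + z_{0.20} = 1.960 + 0.842 = 2.802.
(For δ > 0 the lower-tail rejection region contributes negligibly to power, so the one-term inversion is standard.)
δ = d·√(n/2) ⇒ n = 2(δ/d)² = 2 × (2.802 / 0.59)² = 45.10.
Rounding up, n = 46 per group.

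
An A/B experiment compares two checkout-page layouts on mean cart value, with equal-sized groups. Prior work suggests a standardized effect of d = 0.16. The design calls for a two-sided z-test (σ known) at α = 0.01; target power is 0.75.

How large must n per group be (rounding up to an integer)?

For power 0.75 need Φ(δ − z_{0.005}) = 0.75, so δ = z_{0.005} + z_{0.25} = 2.576 + 0.674 = 3.250.
(Ignoring the negligible lower-tail rejection probability gives the usual closed-form inversion.)
δ = d·√(n/2) ⇒ n = 2(δ/d)² = 2 × (3.250 / 0.16)² = 825.36.
Rounding up, n = 826 per group.

n = 826 per group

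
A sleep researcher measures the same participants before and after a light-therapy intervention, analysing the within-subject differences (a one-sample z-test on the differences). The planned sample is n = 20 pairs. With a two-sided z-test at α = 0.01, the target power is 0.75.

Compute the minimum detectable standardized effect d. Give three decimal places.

Required noncentrality: δ = z_{0.005} + z_{0.25} = 2.576 + 0.674 = 3.250.
(Lower-tail contribution to power is negligible for δ > 0.)
δ = d·√n ⇒ d = δ/√n = 3.250/√20 = 0.7268.

d ≈ 0.727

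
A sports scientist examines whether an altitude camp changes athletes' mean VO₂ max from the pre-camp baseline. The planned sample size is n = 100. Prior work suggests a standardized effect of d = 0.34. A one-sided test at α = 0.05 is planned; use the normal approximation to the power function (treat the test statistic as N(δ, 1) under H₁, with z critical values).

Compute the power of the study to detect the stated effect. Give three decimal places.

Power ≈ 0.960

Noncentrality parameter: δ = d·√n = 0.34 × √100 = 3.4000
Critical value for a one-sided test at α = 0.05: z_α = 1.645.
Power = Φ(δ − 1.645) = Φ(1.755) = 0.9604.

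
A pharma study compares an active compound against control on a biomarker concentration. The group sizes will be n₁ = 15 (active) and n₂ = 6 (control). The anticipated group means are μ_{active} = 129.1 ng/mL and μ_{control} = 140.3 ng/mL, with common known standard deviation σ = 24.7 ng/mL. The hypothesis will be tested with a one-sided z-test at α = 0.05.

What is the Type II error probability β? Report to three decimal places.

Standardized effect: d = |μ_{active} − μ_{control}| / σ = |129.1 − 140.3| / 24.7 = 0.4534
Noncentrality parameter: δ = d / √(1/n₁ + 1/n₂) = 0.4534 / √(1/15 + 1/6) = 0.9387
Critical value for a one-sided test at α = 0.05: z_α = 1.645.
Power = P(Z > 1.645 − δ) = Φ(-0.706) = 0.2401.
Type II error: β = 1 − power = 1 − 0.2401 = 0.7599.

β ≈ 0.760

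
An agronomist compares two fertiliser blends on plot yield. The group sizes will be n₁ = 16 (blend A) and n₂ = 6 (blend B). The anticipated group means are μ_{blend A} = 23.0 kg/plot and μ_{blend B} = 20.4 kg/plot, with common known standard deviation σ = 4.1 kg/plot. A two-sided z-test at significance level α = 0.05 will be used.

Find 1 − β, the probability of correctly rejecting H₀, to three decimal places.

Standardized effect: d = |μ_{blend A} − μ_{blend B}| / σ = |23.0 − 20.4| / 4.1 = 0.6341
Noncentrality parameter: δ = d / √(1/n₁ + 1/n₂) = 0.6341 / √(1/16 + 1/6) = 1.3247
Critical value for a two-sided test at α = 0.05: z_{α/2} = 1.960.
Power = Φ(δ − 1.960) + Φ(−δ − 1.960) = Φ(-0.635) + Φ(-3.285) = 0.2626 + 0.0005 = 0.2631.

Power ≈ 0.263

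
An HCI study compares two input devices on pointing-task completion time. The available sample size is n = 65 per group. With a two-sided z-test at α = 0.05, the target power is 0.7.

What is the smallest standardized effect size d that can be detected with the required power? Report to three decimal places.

Required noncentrality: δ = z_{0.025} + z_{0.30} = 1.960 + 0.524 = 2.484.
(Lower-tail contribution to power is negligible for δ > 0.)
δ = d·√(n/2) ⇒ d = δ/√(n/2) = 2.484/√(65/2) = 0.4358.

d ≈ 0.436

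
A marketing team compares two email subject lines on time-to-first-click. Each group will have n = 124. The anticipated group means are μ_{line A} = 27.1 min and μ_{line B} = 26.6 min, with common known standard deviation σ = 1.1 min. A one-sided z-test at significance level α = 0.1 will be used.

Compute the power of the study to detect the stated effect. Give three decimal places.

Standardized effect: d = |μ_{line A} − μ_{line B}| / σ = |27.1 − 26.6| / 1.1 = 0.4545
Noncentrality parameter: δ = d·√(n/2) = 0.4545 × √(124/2) = 3.5791
One-sided α = 0.1 → critical value z_{0.1} = 1.282.
Power = Φ(δ − 1.282) = Φ(2.298) = 0.9892.

Power ≈ 0.989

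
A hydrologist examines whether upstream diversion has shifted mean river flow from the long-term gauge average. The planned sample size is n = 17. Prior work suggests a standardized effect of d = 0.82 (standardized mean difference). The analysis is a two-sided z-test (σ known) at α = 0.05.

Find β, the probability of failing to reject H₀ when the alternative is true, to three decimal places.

Noncentrality parameter: δ = d·√n = 0.82 × √17 = 3.3809
Critical value for a two-sided test at α = 0.05: z_{α/2} = 1.960.
Power = Φ(δ − 1.960) + Φ(−δ − 1.960) = Φ(1.421) + Φ(-5.341) = 0.9223 + 0.0000 = 0.9223.
Type II error: β = 1 − power = 1 − 0.9223 = 0.0777.

β ≈ 0.078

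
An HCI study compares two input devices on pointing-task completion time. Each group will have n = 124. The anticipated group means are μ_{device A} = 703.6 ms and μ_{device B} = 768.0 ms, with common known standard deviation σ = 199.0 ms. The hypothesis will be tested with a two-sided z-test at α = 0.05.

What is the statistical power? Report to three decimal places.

Power ≈ 0.722

Standardized effect: d = |μ_{device A} − μ_{device B}| / σ = |703.6 − 768.0| / 199.0 = 0.3236
Noncentrality parameter: δ = d·√(n/2) = 0.3236 × √(124/2) = 2.5482
Two-sided α = 0.05 → critical value z_{0.025} = 1.960.
Power = Φ(δ − 1.960) + Φ(−δ − 1.960) = Φ(0.588) + Φ(-4.508) = 0.7218 + 0.0000 = 0.7218.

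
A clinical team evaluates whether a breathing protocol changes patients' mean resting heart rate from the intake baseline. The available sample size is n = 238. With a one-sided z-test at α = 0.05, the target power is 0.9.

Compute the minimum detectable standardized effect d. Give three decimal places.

Required noncentrality: δ = z_{0.05} + z_{0.10} = 1.645 + 1.282 = 2.926.
δ = d·√n ⇒ d = δ/√n = 2.926/√238 = 0.1897.

d ≈ 0.190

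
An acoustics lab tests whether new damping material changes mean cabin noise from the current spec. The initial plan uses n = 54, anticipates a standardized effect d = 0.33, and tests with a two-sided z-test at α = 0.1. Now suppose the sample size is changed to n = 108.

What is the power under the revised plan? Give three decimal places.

With n = 108: δ = d·√n = 0.33 × √108 = 3.4295. Critical value z_{0.05} = 1.645.
Revised power = Φ(δ − 1.645) + Φ(−δ − 1.645) = Φ(1.785) + Φ(-5.074) = 0.9628 + 0.0000 = 0.9628.

Power ≈ 0.963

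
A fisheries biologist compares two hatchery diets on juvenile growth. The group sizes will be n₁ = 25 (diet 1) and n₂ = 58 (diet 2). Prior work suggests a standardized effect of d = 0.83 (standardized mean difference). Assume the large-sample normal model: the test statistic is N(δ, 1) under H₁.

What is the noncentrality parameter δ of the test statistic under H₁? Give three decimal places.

δ = d / √(1/n₁ + 1/n₂) = 0.83 / √(1/25 + 1/58) = 3.4691

δ ≈ 3.469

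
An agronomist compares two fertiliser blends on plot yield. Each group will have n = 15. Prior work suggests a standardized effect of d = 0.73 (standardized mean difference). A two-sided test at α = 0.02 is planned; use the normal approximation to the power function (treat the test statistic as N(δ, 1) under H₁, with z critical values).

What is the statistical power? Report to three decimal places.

Power ≈ 0.372

Noncentrality parameter: δ = d·√(n/2) = 0.73 × √(15/2) = 1.9992
Critical value for a two-sided test at α = 0.02: z_{α/2} = 2.326.
Power = Φ(δ − 2.326) + Φ(−δ − 2.326) = Φ(-0.327) + Φ(-4.326) = 0.3718 + 0.0000 = 0.3718.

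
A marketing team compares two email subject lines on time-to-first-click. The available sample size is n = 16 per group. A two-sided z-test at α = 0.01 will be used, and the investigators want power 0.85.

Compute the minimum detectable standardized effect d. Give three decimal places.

d ≈ 1.277

Required noncentrality: δ = z_{0.005} + z_{0.15} = 2.576 + 1.036 = 3.612.
(The second rejection-region term Φ(−δ − z_{α/2}) is negligible and dropped.)
δ = d·√(n/2) ⇒ d = δ/√(n/2) = 3.612/√(16/2) = 1.2771.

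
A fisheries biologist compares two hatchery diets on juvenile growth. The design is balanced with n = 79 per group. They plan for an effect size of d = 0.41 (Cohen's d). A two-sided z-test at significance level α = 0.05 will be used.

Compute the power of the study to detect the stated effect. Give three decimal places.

Noncentrality parameter: δ = d·√(n/2) = 0.41 × √(79/2) = 2.5768
Critical value for a two-sided test at α = 0.05: z_{α/2} = 1.960.
Power = Φ(δ − 1.960) + Φ(−δ − 1.960) = Φ(0.617) + Φ(-4.537) = 0.7313 + 0.0000 = 0.7313.

Power ≈ 0.731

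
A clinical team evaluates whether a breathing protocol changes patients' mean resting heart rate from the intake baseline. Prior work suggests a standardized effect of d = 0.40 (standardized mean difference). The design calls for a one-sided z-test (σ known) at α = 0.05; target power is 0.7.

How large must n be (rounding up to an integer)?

For power 0.7 need Φ(δ − z_{0.05}) = 0.7, so δ = z_{0.05} + z_{0.30} = 1.645 + 0.524 = 2.169.
δ = d·√n ⇒ n = (δ/d)² = (2.169 / 0.40)² = 29.41.
Round up to the next whole unit.

n = 30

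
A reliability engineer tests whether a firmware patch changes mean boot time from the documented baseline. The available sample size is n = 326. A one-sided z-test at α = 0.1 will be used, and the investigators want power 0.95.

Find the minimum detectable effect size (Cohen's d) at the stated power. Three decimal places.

d ≈ 0.162

Need Φ(δ − 1.282) = 0.95, so δ = 1.282 + 1.645 = 2.926.
δ = d·√n ⇒ d = δ/√n = 2.926/√326 = 0.1621.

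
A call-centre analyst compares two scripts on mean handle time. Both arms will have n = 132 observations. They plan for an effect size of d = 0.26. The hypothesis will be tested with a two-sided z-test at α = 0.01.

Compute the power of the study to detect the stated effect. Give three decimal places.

Power ≈ 0.321

Noncentrality parameter: δ = d·√(n/2) = 0.26 × √(132/2) = 2.1122
Two-sided α = 0.01 → critical value z_{0.005} = 2.576.
Power = Φ(δ − 2.576) + Φ(−δ − 2.576) = Φ(-0.464) + Φ(-4.688) = 0.3215 + 0.0000 = 0.3215.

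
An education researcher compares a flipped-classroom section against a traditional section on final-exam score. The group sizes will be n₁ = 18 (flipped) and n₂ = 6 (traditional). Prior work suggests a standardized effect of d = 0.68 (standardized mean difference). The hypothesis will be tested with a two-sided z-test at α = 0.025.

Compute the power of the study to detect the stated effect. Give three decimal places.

Power ≈ 0.212

Noncentrality parameter: δ = d / √(1/n₁ + 1/n₂) = 0.68 / √(1/18 + 1/6) = 1.4425
Critical value for a two-sided test at α = 0.025: z_{α/2} = 2.241.
Power = Φ(δ − 2.241) + Φ(−δ − 2.241) = Φ(-0.799) + Φ(-3.684) = 0.2122 + 0.0001 = 0.2123.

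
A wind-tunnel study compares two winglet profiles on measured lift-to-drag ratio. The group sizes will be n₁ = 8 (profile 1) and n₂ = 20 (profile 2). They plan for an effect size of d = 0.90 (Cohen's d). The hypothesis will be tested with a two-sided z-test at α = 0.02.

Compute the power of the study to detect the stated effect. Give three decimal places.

Power ≈ 0.431

Noncentrality parameter: δ = d / √(1/n₁ + 1/n₂) = 0.90 / √(1/8 + 1/20) = 2.1514
Two-sided α = 0.02 → critical value z_{0.01} = 2.326.
Power = Φ(δ − 2.326) + Φ(−δ − 2.326) = Φ(-0.175) + Φ(-4.478) = 0.4306 + 0.0000 = 0.4306.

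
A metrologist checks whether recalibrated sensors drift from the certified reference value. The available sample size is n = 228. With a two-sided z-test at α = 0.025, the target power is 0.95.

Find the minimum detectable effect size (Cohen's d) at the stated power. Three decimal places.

Required noncentrality: δ = z_{0.0125} + z_{0.05} = 2.241 + 1.645 = 3.886.
(The second rejection-region term Φ(−δ − z_{α/2}) is negligible and dropped.)
δ = d·√n ⇒ d = δ/√n = 3.886/√228 = 0.2574.

d ≈ 0.257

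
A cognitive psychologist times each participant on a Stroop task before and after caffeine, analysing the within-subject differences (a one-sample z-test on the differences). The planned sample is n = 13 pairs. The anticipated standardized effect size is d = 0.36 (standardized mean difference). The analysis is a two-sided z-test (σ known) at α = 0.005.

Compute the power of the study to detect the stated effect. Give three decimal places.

Power ≈ 0.066

Noncentrality parameter: δ = d·√n = 0.36 × √13 = 1.2980
Critical value for a two-sided test at α = 0.005: z_{α/2} = 2.807.
Power = Φ(δ − 2.807) + Φ(−δ − 2.807) = Φ(-1.509) + Φ(-4.105) = 0.0656 + 0.0000 = 0.0657.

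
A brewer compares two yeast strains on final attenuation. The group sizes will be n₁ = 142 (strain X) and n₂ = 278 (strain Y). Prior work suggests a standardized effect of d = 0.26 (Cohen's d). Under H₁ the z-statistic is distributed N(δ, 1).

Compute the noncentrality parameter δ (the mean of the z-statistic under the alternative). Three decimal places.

δ ≈ 2.521

The noncentrality parameter scales effect size by the design's sample-size factor: δ = d / √(1/n₁ + 1/n₂) = 0.26 / √(1/142 + 1/278) = 2.5207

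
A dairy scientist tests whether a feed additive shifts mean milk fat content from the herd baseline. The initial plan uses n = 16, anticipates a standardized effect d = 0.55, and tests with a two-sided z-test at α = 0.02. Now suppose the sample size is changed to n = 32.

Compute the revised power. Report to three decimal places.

With n = 32: δ = d·√n = 0.55 × √32 = 3.1113. Critical value z_{0.01} = 2.326.
Revised power = Φ(δ − 2.326) + Φ(−δ − 2.326) = Φ(0.785) + Φ(-5.438) = 0.7838 + 0.0000 = 0.7838.

Power ≈ 0.784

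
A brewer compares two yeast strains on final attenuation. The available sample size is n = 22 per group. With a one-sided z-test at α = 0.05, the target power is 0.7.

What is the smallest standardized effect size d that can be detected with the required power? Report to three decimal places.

Required noncentrality: δ = z_{0.05} + z_{0.30} = 1.645 + 0.524 = 2.169.
δ = d·√(n/2) ⇒ d = δ/√(n/2) = 2.169/√(22/2) = 0.6541.

d ≈ 0.654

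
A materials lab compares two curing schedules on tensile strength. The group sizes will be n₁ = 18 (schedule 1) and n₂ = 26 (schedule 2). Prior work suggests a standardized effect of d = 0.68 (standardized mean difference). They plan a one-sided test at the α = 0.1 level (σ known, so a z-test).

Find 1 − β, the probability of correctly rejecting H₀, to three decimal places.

Power ≈ 0.825

Noncentrality parameter: λ = d / √(1/n₁ + 1/n₂) = 0.68 / √(1/18 + 1/26) = 2.2177
One-sided α = 0.1 → critical value z_{0.1} = 1.282.
Power = Φ(λ − 1.282) = Φ(0.936) = 0.8254.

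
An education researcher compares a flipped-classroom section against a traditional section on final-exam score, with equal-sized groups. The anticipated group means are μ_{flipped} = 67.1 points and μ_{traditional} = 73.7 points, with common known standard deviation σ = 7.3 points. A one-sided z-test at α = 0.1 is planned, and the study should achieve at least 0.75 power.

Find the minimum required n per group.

Standardized effect: d = |μ_{flipped} − μ_{traditional}| / σ = |67.1 − 73.7| / 7.3 = 0.9041
Set Φ(δ − 1.282) = 0.75; then δ − 1.282 = Φ⁻¹(0.75) = 0.674, giving δ = 1.956.
δ = d·√(n/2) ⇒ n = 2(δ/d)² = 2 × (1.956 / 0.9041)² = 9.36.
Round up to the next whole unit.

n = 10 per group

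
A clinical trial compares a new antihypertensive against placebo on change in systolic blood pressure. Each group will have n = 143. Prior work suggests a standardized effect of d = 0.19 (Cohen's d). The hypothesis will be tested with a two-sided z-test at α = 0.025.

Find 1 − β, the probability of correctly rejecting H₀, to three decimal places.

Power ≈ 0.263

Noncentrality parameter: δ = d·√(n/2) = 0.19 × √(143/2) = 1.6066
Critical value for a two-sided test at α = 0.025: z_{α/2} = 2.241.
Power = Φ(δ − 2.241) + Φ(−δ − 2.241) = Φ(-0.635) + Φ(-3.848) = 0.2628 + 0.0001 = 0.2628.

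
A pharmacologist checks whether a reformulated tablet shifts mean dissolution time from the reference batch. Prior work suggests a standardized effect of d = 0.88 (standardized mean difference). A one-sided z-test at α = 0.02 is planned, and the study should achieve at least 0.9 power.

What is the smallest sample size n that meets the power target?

n = 15

For power 0.9 need Φ(δ − z_{0.02}) = 0.9, so δ = z_{0.02} + z_{0.10} = 2.054 + 1.282 = 3.335.
δ = d·√n ⇒ n = (δ/d)² = (3.335 / 0.88)² = 14.36.
Rounding up, n = 15.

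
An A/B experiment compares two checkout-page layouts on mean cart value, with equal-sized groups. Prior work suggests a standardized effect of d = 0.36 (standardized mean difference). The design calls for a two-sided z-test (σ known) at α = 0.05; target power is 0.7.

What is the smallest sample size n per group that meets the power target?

n = 96 per group

Set Φ(δ − 1.960) = 0.7; then δ − 1.960 = Φ⁻¹(0.7) = 0.524, giving δ = 2.484.
(For δ > 0 the lower-tail rejection region contributes negligibly to power, so the one-term inversion is standard.)
δ = d·√(n/2) ⇒ n = 2(δ/d)² = 2 × (2.484 / 0.36)² = 95.25.
Rounding up, n = 96 per group.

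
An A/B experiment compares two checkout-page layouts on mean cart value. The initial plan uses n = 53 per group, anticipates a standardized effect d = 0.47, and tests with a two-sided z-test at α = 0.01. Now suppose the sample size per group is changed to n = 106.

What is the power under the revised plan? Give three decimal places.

Power ≈ 0.801

With n = 106 per group: δ = d·√(n/2) = 0.47 × √(106/2) = 3.4217. Critical value z_{0.005} = 2.576.
Revised power = Φ(δ − 2.576) + Φ(−δ − 2.576) = Φ(0.846) + Φ(-5.997) = 0.8012 + 0.0000 = 0.8012.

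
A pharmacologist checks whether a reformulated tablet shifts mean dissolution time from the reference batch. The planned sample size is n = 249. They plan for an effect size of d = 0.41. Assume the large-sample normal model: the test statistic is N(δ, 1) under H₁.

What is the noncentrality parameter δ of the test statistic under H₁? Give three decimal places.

The noncentrality parameter scales effect size by the design's sample-size factor: δ = d·√n = 0.41 × √249 = 6.4697

δ ≈ 6.470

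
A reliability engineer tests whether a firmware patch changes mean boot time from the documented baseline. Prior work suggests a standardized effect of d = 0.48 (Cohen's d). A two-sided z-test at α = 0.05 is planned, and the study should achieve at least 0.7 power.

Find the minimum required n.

Set Φ(δ − 1.960) = 0.7; then δ − 1.960 = Φ⁻¹(0.7) = 0.524, giving δ = 2.484.
(The Φ(−δ − z_{α/2}) term is vanishingly small for δ > 0 and is dropped in the standard sample-size formula.)
δ = d·√n ⇒ n = (δ/d)² = (2.484 / 0.48)² = 26.79.
Rounding up, n = 27.

n = 27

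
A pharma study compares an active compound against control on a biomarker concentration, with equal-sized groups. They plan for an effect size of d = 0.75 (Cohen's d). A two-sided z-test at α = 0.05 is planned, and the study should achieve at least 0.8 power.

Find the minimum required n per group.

n = 28 per group

Set Φ(δ − 1.960) = 0.8; then δ − 1.960 = Φ⁻¹(0.8) = 0.842, giving δ = 2.802.
(For δ > 0 the lower-tail rejection region contributes negligibly to power, so the one-term inversion is standard.)
δ = d·√(n/2) ⇒ n = 2(δ/d)² = 2 × (2.802 / 0.75)² = 27.91.
Round up to the next whole unit.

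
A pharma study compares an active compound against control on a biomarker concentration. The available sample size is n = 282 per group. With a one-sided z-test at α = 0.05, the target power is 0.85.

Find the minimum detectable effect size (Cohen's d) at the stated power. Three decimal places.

d ≈ 0.226

Need Φ(δ − 1.645) = 0.85, so δ = 1.645 + 1.036 = 2.681.
δ = d·√(n/2) ⇒ d = δ/√(n/2) = 2.681/√(282/2) = 0.2258.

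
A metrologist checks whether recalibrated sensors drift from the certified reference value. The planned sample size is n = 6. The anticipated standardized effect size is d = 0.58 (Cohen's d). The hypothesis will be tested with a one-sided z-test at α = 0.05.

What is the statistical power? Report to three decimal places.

Noncentrality parameter: δ = d·√n = 0.58 × √6 = 1.4207
One-sided α = 0.05 → critical value z_{0.05} = 1.645.
Power = Φ(δ − 1.645) = Φ(-0.224) = 0.4113.

Power ≈ 0.411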